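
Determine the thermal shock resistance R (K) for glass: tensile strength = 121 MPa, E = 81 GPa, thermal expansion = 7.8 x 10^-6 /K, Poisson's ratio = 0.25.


Thermal shock resistance: R = sigma * (1 - nu) / (E * alpha)
  Numerator = 121 * (1 - 0.25) = 90.75
  Denominator = 81 * 1000 * (7.8 x 10^-6) = 0.6318
  R = 90.75 / 0.6318 = 143.6 K

143.6 K


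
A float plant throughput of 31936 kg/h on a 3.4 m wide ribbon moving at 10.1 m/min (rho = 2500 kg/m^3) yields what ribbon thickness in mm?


Ribbon cross-section from mass balance:
  Volume rate = throughput / density = 31936 / 2500 = 12.7744 m^3/h
  thickness = volume rate / (speed * 60 * width), i.e.
  thickness = throughput / (60 * speed * width * density) * 1000
  thickness = 31936 / (60 * 10.1 * 3.4 * 2500) * 1000 = 6.2 mm

6.2 mm


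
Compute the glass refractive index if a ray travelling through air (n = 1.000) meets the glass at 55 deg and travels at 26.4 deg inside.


Apply Snell's law: n1 * sin(theta1) = n2 * sin(theta2)
  n2 = n1 * sin(theta1) / sin(theta2)
  sin(55) = 0.819152
  sin(26.4) = 0.444635
  n2 = 1.000 * 0.819152 / 0.444635 = 1.8423

1.8423


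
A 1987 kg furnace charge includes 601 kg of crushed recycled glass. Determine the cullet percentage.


Cullet ratio = (cullet mass / total batch mass) * 100
  Ratio = 601 / 1987 * 100 = 30.25%

30.25%


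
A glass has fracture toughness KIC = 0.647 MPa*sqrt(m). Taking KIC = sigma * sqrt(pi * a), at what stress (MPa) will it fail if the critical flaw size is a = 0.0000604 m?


Rearrange KIC = sigma * sqrt(pi * a):
  sigma = KIC / sqrt(pi * a)
  sqrt(pi * 0.0000604) = 0.013775
  sigma = 0.647 / 0.013775 = 46.97 MPa

46.97 MPa


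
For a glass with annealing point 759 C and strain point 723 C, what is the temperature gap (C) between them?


Gap = T_anneal - T_strain:
  gap = 759 - 723 = 36 C

36 C


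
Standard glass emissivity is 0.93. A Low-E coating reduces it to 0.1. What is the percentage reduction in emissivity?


Percentage reduction = (1 - coated/uncoated) * 100
  Ratio = 0.1 / 0.93 = 0.1075
  Reduction = (1 - 0.1075) * 100 = 89.2%

89.2%


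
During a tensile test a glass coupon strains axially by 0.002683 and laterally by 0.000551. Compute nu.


Poisson's ratio: nu = lateral strain / axial strain
  nu = 0.000551 / 0.002683 = 0.2054

0.2054


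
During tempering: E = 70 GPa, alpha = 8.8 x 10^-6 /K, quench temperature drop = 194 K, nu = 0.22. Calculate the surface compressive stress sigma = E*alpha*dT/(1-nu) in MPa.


Tempering stress: sigma = E * alpha * dT / (1 - nu)
  E (MPa) = 70 * 1000 = 70000
  Numerator = 70000 * (8.8 x 10^-6) * 194 = 119.504
  Denominator = 1 - 0.22 = 0.78
  sigma = 119.504 / 0.78 = 153.2 MPa

153.2 MPa


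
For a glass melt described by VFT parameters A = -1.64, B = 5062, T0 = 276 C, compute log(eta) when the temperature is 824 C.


VFT equation: log(eta) = A + B / (T - T0)
  T - T0 = 824 - 276 = 548
  B / (T - T0) = 5062 / 548 = 9.237
  log(eta) = -1.64 + 9.237 = 7.597

7.597


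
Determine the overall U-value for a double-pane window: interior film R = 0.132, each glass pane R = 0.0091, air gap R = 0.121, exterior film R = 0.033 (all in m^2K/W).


Total thermal resistance (series):
  R_total = R_in + R_glass + R_air + R_glass + R_out
  R_total = 0.132 + 0.0091 + 0.121 + 0.0091 + 0.033 = 0.3042 m^2K/W
U-value = 1 / R_total = 1 / 0.3042 = 3.287 W/m^2K

3.287 W/m^2K


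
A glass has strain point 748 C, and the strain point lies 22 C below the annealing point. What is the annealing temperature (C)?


T_anneal = T_strain + gap:
  T_anneal = 748 + 22 = 770 C

770 C


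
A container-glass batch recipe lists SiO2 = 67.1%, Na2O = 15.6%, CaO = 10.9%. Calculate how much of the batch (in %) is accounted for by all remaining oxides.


Sum the three major oxides:
  SiO2 + Na2O + CaO = 67.1 + 15.6 + 10.9 = 93.6%
Subtract from 100%:
  Others = 100 - 93.6 = 6.4%

6.4%


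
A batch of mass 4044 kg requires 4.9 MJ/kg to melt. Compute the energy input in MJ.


Total energy = mass * specific energy
  E = 4044 * 4.9 = 19815.6 MJ

19815.6 MJ


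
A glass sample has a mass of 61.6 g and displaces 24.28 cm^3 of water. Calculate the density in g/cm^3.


Use the definition of density:
  rho = mass / volume
  rho = 61.6 / 24.28 = 2.537 g/cm^3

2.537 g/cm^3


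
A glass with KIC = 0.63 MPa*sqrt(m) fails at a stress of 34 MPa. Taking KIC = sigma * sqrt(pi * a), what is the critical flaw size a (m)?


Rearrange KIC = sigma * sqrt(pi * a):
  sqrt(pi * a) = KIC / sigma
  sqrt(pi * a) = 0.63 / 34 = 0.018529
  a = (KIC / sigma)^2 / pi
  a = 0.018529^2 / pi = 0.0001093 m

0.0001093 m


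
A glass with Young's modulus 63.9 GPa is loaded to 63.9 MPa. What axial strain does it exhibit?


Rearrange E = sigma / epsilon:
  epsilon = sigma / E
  E (MPa) = 63.9 * 1000 = 63900
  epsilon = 63.9 / 63900 = 0.001

0.001


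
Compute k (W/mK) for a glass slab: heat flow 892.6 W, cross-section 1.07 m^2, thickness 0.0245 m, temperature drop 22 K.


Fourier's law rearranged: k = Q * t / (A * dT)
  Numerator = 892.6 * 0.0245 = 21.8687
  Denominator = 1.07 * 22 = 23.54
  k = 21.8687 / 23.54 = 0.929 W/mK

0.929 W/mK


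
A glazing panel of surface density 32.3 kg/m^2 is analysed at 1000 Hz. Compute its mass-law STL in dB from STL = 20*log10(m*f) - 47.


Mass law: STL = 20 * log10(m * f) - 47
  m * f = 32.3 * 1000 = 32300
  log10(32300) = 4.5092
  STL = 20 * 4.5092 - 47 = 90.184 - 47 = 43.2 dB

43.2 dB


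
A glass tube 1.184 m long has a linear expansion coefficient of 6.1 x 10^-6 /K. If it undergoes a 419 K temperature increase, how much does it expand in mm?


Thermal expansion formula: dL = alpha * L0 * dT
  dL = (6.1 x 10^-6) * 1.184 * 419 = 0.00302619 m
Convert to mm: 0.00302619 * 1000 = 3.0262 mm

3.0262 mm


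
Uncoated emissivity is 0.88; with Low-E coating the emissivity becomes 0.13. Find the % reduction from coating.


Percentage reduction = (1 - coated/uncoated) * 100
  Ratio = 0.13 / 0.88 = 0.1477
  Reduction = (1 - 0.1477) * 100 = 85.2%

85.2%


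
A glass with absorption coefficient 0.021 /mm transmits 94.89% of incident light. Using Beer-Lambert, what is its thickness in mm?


Rearrange T = exp(-alpha * thickness):
  thickness = -ln(T) / alpha
  T = 94.89/100 = 0.9489
  ln(T) = -0.05245
  -ln(T) = 0.05245
  thickness = 0.05245 / 0.021 = 2.5 mm

2.5 mm


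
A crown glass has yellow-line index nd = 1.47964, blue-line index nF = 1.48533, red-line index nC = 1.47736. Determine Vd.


Abbe number formula: Vd = (nd - 1) / (nF - nC)
  nd - 1 = 1.47964 - 1 = 0.47964
  nF - nC = 1.48533 - 1.47736 = 0.00797
  Vd = 0.47964 / 0.00797 = 60.18

60.18


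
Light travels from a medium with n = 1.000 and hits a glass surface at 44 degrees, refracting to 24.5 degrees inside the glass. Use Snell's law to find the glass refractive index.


Apply Snell's law: n1 * sin(theta1) = n2 * sin(theta2)
  n2 = n1 * sin(theta1) / sin(theta2)
  sin(44) = 0.694658
  sin(24.5) = 0.414693
  n2 = 1.000 * 0.694658 / 0.414693 = 1.6751

1.6751


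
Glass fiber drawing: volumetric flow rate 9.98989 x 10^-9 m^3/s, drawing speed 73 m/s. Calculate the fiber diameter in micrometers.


Cross-sectional area from continuity:
  A = Q / v = 9.98989 x 10^-9 / 73 = 1.368478 x 10^-10 m^2
Diameter from circular cross-section:
  d = sqrt(4A / pi) * 10^6 (m -> um)
  d = sqrt(4 * 1.368478 x 10^-10 / pi) * 10^6 = 13.2 um

13.2 um


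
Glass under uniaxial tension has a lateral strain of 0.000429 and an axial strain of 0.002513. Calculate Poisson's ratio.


Poisson's ratio: nu = lateral strain / axial strain
  nu = 0.000429 / 0.002513 = 0.1707

0.1707


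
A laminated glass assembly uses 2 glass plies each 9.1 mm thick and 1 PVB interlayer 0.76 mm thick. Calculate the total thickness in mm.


Total thickness = glass contribution + PVB contribution
  Glass: 2 * 9.1 = 18.2 mm
  PVB: 1 * 0.76 = 0.76 mm
  Total = 18.2 + 0.76 = 18.96 mm

18.96 mm


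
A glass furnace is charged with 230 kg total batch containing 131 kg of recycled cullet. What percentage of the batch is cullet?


Cullet ratio = (cullet mass / total batch mass) * 100
  Ratio = 131 / 230 * 100 = 56.96%

56.96%


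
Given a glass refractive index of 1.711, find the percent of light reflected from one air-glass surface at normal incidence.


Fresnel reflectance at normal incidence:
  R = ((n - 1)/(n + 1))^2
  (n - 1)/(n + 1) = (1.711 - 1)/(1.711 + 1) = 0.262265
  R = 0.262265^2 = 0.0687829
  R(%) = 0.0687829 * 100 = 6.878%

6.878%


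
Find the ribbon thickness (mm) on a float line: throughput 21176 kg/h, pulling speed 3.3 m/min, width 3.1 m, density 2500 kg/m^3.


Ribbon cross-section from mass balance:
  Volume rate = throughput / density = 21176 / 2500 = 8.4704 m^3/h
  thickness = volume rate / (speed * 60 * width), i.e.
  thickness = throughput / (60 * speed * width * density) * 1000
  thickness = 21176 / (60 * 3.3 * 3.1 * 2500) * 1000 = 13.8 mm

13.8 mm


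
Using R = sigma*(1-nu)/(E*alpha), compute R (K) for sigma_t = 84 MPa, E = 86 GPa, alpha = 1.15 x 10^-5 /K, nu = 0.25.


Thermal shock resistance: R = sigma * (1 - nu) / (E * alpha)
  Numerator = 84 * (1 - 0.25) = 63.0
  Denominator = 86 * 1000 * (1.15 x 10^-5) = 0.989
  R = 63.0 / 0.989 = 63.7 K

63.7 K


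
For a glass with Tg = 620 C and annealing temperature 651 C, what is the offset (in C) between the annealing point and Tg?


Offset = T_anneal - Tg:
  offset = 651 - 620 = 31 C

31 C


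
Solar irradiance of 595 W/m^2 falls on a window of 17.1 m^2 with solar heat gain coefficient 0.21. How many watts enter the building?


Solar heat gain: Q = Area * SHGC * Irradiance
  Q = 17.1 * 0.21 * 595 = 2136.6 W

2136.6 W


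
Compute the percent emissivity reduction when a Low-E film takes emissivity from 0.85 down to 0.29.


Percentage reduction = (1 - coated/uncoated) * 100
  Ratio = 0.29 / 0.85 = 0.3412
  Reduction = (1 - 0.3412) * 100 = 65.9%

65.9%


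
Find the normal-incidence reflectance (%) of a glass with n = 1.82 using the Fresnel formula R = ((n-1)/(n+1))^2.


Fresnel reflectance at normal incidence:
  R = ((n - 1)/(n + 1))^2
  (n - 1)/(n + 1) = (1.82 - 1)/(1.82 + 1) = 0.29078
  R = 0.29078^2 = 0.084553
  R(%) = 0.084553 * 100 = 8.455%

8.455%


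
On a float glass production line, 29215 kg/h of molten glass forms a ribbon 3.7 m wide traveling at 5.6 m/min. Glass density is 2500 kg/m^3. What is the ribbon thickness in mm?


Ribbon cross-section from mass balance:
  Volume rate = throughput / density = 29215 / 2500 = 11.686 m^3/h
  thickness = volume rate / (speed * 60 * width), i.e.
  thickness = throughput / (60 * speed * width * density) * 1000
  thickness = 29215 / (60 * 5.6 * 3.7 * 2500) * 1000 = 9.4 mm

9.4 mm


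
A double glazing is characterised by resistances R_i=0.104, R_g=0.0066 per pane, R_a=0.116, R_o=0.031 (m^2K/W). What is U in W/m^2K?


Total thermal resistance (series):
  R_total = R_in + R_glass + R_air + R_glass + R_out
  R_total = 0.104 + 0.0066 + 0.116 + 0.0066 + 0.031 = 0.2642 m^2K/W
U-value = 1 / R_total = 1 / 0.2642 = 3.785 W/m^2K

3.785 W/m^2K


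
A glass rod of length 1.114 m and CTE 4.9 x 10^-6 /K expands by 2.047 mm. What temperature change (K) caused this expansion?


Rearrange dL = alpha * L0 * dT for dT:
  dT = dL / (alpha * L0)
  dL (m) = 2.047 / 1000 = 0.002047
  dT = 0.002047 / ((4.9 x 10^-6) * 1.114) = 375.0 K

375.0 K


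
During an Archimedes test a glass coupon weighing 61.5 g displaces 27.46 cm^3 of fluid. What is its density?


Use the definition of density:
  rho = mass / volume
  rho = 61.5 / 27.46 = 2.24 g/cm^3

2.24 g/cm^3


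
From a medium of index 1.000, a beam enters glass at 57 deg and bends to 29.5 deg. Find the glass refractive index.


Apply Snell's law: n1 * sin(theta1) = n2 * sin(theta2)
  n2 = n1 * sin(theta1) / sin(theta2)
  sin(57) = 0.838671
  sin(29.5) = 0.492424
  n2 = 1.000 * 0.838671 / 0.492424 = 1.7031

1.7031


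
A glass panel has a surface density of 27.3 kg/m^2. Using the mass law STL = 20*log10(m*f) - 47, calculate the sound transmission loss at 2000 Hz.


Mass law: STL = 20 * log10(m * f) - 47
  m * f = 27.3 * 2000 = 54600
  log10(54600) = 4.73719
  STL = 20 * 4.73719 - 47 = 94.7438 - 47 = 47.7 dB

47.7 dB


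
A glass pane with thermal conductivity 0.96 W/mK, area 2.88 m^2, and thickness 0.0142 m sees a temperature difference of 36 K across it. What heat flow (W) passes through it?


Fourier's law: Q = k * A * dT / t
  Q = 0.96 * 2.88 * 36 / 0.0142
  Q = 99.5328 / 0.0142 = 7009.4 W

7009.4 W


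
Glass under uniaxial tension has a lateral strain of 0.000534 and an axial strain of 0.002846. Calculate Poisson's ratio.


Poisson's ratio: nu = lateral strain / axial strain
  nu = 0.000534 / 0.002846 = 0.1876

0.1876


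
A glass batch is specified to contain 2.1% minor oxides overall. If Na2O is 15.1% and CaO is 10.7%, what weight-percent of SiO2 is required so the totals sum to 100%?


Known pieces sum to 100%:
  SiO2 = 100 - (others + Na2O + CaO)
  SiO2 = 100 - (2.1 + 15.1 + 10.7) = 72.1%

72.1%


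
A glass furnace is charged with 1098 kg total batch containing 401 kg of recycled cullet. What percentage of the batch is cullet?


Cullet ratio = (cullet mass / total batch mass) * 100
  Ratio = 401 / 1098 * 100 = 36.52%

36.52%


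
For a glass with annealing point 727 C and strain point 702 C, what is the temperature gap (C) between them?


Gap = T_anneal - T_strain:
  gap = 727 - 702 = 25 C

25 C


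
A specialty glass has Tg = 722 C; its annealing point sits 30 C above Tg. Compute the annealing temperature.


The annealing temperature is Tg plus the offset:
  T_anneal = 722 + 30 = 752 C

752 C


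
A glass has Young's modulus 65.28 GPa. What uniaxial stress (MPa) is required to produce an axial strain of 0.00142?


Rearrange E = sigma / epsilon:
  sigma = E * epsilon
  E (MPa) = 65.28 * 1000 = 65280
  sigma = 65280 * 0.00142 = 92.7 MPa

92.7 MPa


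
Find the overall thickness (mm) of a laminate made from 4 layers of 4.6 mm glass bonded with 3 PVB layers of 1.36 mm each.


Total thickness = glass contribution + PVB contribution
  Glass: 4 * 4.6 = 18.4 mm
  PVB: 3 * 1.36 = 4.08 mm
  Total = 18.4 + 4.08 = 22.48 mm

22.48 mm


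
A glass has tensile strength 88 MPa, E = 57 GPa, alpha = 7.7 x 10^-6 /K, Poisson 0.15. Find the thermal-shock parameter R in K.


Thermal shock resistance: R = sigma * (1 - nu) / (E * alpha)
  Numerator = 88 * (1 - 0.15) = 74.8
  Denominator = 57 * 1000 * (7.7 x 10^-6) = 0.4389
  R = 74.8 / 0.4389 = 170.4 K

170.4 K


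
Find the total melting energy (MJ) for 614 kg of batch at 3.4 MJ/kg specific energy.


Total energy = mass * specific energy
  E = 614 * 3.4 = 2087.6 MJ

2087.6 MJ


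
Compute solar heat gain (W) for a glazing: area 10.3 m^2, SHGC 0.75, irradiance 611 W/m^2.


Solar heat gain: Q = Area * SHGC * Irradiance
  Q = 10.3 * 0.75 * 611 = 4720 W

4720 W


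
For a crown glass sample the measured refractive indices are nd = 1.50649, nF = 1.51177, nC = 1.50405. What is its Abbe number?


Abbe number formula: Vd = (nd - 1) / (nF - nC)
  nd - 1 = 1.50649 - 1 = 0.50649
  nF - nC = 1.51177 - 1.50405 = 0.00772
  Vd = 0.50649 / 0.00772 = 65.61

65.61


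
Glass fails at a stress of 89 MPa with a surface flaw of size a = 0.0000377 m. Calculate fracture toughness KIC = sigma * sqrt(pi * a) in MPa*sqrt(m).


Fracture toughness: KIC = sigma * sqrt(pi * a)
  pi * a = pi * 0.0000377 = 0.000118438
  sqrt(pi * a) = 0.010883
  KIC = 89 * 0.010883 = 0.969 MPa*sqrt(m)

0.969 MPa*sqrt(m)


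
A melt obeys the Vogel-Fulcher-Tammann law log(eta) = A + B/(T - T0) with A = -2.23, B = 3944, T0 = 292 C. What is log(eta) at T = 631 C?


VFT equation: log(eta) = A + B / (T - T0)
  T - T0 = 631 - 292 = 339
  B / (T - T0) = 3944 / 339 = 11.634
  log(eta) = -2.23 + 11.634 = 9.404

9.404


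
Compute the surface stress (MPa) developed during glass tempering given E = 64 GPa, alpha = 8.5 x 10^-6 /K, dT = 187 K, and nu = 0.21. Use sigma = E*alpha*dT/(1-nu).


Tempering stress: sigma = E * alpha * dT / (1 - nu)
  E (MPa) = 64 * 1000 = 64000
  Numerator = 64000 * (8.5 x 10^-6) * 187 = 101.728
  Denominator = 1 - 0.21 = 0.79
  sigma = 101.728 / 0.79 = 128.8 MPa

128.8 MPa


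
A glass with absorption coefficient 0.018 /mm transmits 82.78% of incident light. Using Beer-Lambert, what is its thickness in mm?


Rearrange T = exp(-alpha * thickness):
  thickness = -ln(T) / alpha
  T = 82.78/100 = 0.8278
  ln(T) = -0.18898
  -ln(T) = 0.18898
  thickness = 0.18898 / 0.018 = 10.5 mm

10.5 mm


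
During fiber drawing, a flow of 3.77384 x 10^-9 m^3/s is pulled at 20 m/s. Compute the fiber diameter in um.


Cross-sectional area from continuity:
  A = Q / v = 3.77384 x 10^-9 / 20 = 1.88692 x 10^-10 m^2
Diameter from circular cross-section:
  d = sqrt(4A / pi) * 10^6 (m -> um)
  d = sqrt(4 * 1.88692 x 10^-10 / pi) * 10^6 = 15.5 um

15.5 um


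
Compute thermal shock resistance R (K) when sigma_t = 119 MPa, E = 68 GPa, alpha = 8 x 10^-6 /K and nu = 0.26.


Thermal shock resistance: R = sigma * (1 - nu) / (E * alpha)
  Numerator = 119 * (1 - 0.26) = 88.06
  Denominator = 68 * 1000 * (8 x 10^-6) = 0.544
  R = 88.06 / 0.544 = 161.9 K

161.9 K


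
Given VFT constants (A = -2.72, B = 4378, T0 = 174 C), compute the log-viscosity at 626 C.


VFT equation: log(eta) = A + B / (T - T0)
  T - T0 = 626 - 174 = 452
  B / (T - T0) = 4378 / 452 = 9.686
  log(eta) = -2.72 + 9.686 = 6.966

6.966


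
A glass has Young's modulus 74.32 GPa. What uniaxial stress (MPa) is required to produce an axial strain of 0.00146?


Rearrange E = sigma / epsilon:
  sigma = E * epsilon
  E (MPa) = 74.32 * 1000 = 74320
  sigma = 74320 * 0.00146 = 108.51 MPa

108.51 MPa


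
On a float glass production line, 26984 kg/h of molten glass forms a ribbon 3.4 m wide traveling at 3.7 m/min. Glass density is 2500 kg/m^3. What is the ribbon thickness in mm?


Ribbon cross-section from mass balance:
  Volume rate = throughput / density = 26984 / 2500 = 10.7936 m^3/h
  thickness = volume rate / (speed * 60 * width), i.e.
  thickness = throughput / (60 * speed * width * density) * 1000
  thickness = 26984 / (60 * 3.7 * 3.4 * 2500) * 1000 = 14.3 mm

14.3 mm


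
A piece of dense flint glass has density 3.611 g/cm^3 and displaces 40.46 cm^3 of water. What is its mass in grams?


Rearrange rho = m / V:
  m = rho * V
  m = 3.611 * 40.46 = 146.101 g

146.101 g


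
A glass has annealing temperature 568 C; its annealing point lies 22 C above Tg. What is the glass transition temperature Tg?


Rearrange T_anneal = Tg + offset for Tg:
  Tg = T_anneal - offset = 568 - 22 = 546 C

546 C


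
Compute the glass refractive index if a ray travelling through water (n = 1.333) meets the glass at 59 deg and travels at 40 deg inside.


Apply Snell's law: n1 * sin(theta1) = n2 * sin(theta2)
  n2 = n1 * sin(theta1) / sin(theta2)
  sin(59) = 0.857167
  sin(40) = 0.642788
  n2 = 1.333 * 0.857167 / 0.642788 = 1.7776

1.7776


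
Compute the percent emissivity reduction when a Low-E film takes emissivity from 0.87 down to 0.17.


Percentage reduction = (1 - coated/uncoated) * 100
  Ratio = 0.17 / 0.87 = 0.1954
  Reduction = (1 - 0.1954) * 100 = 80.5%

80.5%


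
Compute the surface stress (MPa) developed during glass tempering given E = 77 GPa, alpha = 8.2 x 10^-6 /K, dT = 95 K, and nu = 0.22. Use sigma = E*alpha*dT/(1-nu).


Tempering stress: sigma = E * alpha * dT / (1 - nu)
  E (MPa) = 77 * 1000 = 77000
  Numerator = 77000 * (8.2 x 10^-6) * 95 = 59.983
  Denominator = 1 - 0.22 = 0.78
  sigma = 59.983 / 0.78 = 76.9 MPa

76.9 MPa


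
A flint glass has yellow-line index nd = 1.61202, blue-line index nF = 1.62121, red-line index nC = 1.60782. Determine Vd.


Abbe number formula: Vd = (nd - 1) / (nF - nC)
  nd - 1 = 1.61202 - 1 = 0.61202
  nF - nC = 1.62121 - 1.60782 = 0.01339
  Vd = 0.61202 / 0.01339 = 45.71

45.71


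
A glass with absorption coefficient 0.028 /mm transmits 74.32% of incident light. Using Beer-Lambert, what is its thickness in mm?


Rearrange T = exp(-alpha * thickness):
  thickness = -ln(T) / alpha
  T = 74.32/100 = 0.7432
  ln(T) = -0.29679
  -ln(T) = 0.29679
  thickness = 0.29679 / 0.028 = 10.6 mm

10.6 mm


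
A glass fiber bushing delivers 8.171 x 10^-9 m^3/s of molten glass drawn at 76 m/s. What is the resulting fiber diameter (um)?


Cross-sectional area from continuity:
  A = Q / v = 8.171 x 10^-9 / 76 = 1.075132 x 10^-10 m^2
Diameter from circular cross-section:
  d = sqrt(4A / pi) * 10^6 (m -> um)
  d = sqrt(4 * 1.075132 x 10^-10 / pi) * 10^6 = 11.7 um

11.7 um


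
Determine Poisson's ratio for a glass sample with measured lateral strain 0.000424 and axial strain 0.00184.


Poisson's ratio: nu = lateral strain / axial strain
  nu = 0.000424 / 0.00184 = 0.2304

0.2304


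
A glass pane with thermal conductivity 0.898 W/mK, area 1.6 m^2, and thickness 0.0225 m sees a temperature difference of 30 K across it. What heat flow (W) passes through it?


Fourier's law: Q = k * A * dT / t
  Q = 0.898 * 1.6 * 30 / 0.0225
  Q = 43.104 / 0.0225 = 1915.7 W

1915.7 W


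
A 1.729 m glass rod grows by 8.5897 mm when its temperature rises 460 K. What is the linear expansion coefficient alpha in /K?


Rearrange dL = alpha * L0 * dT for alpha:
  alpha = dL / (L0 * dT)
  alpha = (8.5897 / 1000) / (1.729 * 460) = 0.0000108 /K = 1.08 x 10^-5 /K

1.08 x 10^-5 /K


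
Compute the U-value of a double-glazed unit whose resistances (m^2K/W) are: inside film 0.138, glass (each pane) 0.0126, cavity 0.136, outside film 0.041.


Total thermal resistance (series):
  R_total = R_in + R_glass + R_air + R_glass + R_out
  R_total = 0.138 + 0.0126 + 0.136 + 0.0126 + 0.041 = 0.3402 m^2K/W
U-value = 1 / R_total = 1 / 0.3402 = 2.939 W/m^2K

2.939 W/m^2K


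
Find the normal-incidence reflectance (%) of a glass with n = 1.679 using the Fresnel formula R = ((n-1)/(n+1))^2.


Fresnel reflectance at normal incidence:
  R = ((n - 1)/(n + 1))^2
  (n - 1)/(n + 1) = (1.679 - 1)/(1.679 + 1) = 0.253453
  R = 0.253453^2 = 0.0642384
  R(%) = 0.0642384 * 100 = 6.424%

6.424%


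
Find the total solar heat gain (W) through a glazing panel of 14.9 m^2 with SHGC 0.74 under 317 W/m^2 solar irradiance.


Solar heat gain: Q = Area * SHGC * Irradiance
  Q = 14.9 * 0.74 * 317 = 3495.2 W

3495.2 W


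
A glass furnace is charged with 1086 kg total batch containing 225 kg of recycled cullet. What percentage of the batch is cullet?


Cullet ratio = (cullet mass / total batch mass) * 100
  Ratio = 225 / 1086 * 100 = 20.72%

20.72%


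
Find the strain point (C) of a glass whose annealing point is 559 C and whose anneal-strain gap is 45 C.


Strain point = annealing point - difference:
  T_strain = 559 - 45 = 514 C

514 C


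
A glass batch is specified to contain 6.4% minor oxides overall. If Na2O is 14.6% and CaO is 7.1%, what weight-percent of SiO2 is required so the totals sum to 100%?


Known pieces sum to 100%:
  SiO2 = 100 - (others + Na2O + CaO)
  SiO2 = 100 - (6.4 + 14.6 + 7.1) = 71.9%

71.9%


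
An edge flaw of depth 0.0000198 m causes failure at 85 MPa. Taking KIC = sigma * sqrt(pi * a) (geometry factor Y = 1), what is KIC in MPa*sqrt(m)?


Fracture toughness: KIC = sigma * sqrt(pi * a)
  pi * a = pi * 0.0000198 = 0.000062204
  sqrt(pi * a) = 0.007887
  KIC = 85 * 0.007887 = 0.67 MPa*sqrt(m)

0.67 MPa*sqrt(m)


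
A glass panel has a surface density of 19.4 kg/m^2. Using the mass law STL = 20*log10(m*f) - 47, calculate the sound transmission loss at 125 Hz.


Mass law: STL = 20 * log10(m * f) - 47
  m * f = 19.4 * 125 = 2425
  log10(2425) = 3.38471
  STL = 20 * 3.38471 - 47 = 67.6942 - 47 = 20.7 dB

20.7 dB


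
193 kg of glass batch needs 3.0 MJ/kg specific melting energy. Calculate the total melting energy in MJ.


Total energy = mass * specific energy
  E = 193 * 3.0 = 579 MJ

579 MJ


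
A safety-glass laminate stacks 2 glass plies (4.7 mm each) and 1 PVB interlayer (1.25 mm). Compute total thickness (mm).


Total thickness = glass contribution + PVB contribution
  Glass: 2 * 4.7 = 9.4 mm
  PVB: 1 * 1.25 = 1.25 mm
  Total = 9.4 + 1.25 = 10.65 mm

10.65 mm


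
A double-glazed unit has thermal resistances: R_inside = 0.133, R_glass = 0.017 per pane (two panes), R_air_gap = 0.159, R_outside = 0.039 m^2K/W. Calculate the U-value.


Total thermal resistance (series):
  R_total = R_in + R_glass + R_air + R_glass + R_out
  R_total = 0.133 + 0.017 + 0.159 + 0.017 + 0.039 = 0.365 m^2K/W
U-value = 1 / R_total = 1 / 0.365 = 2.74 W/m^2K

2.74 W/m^2K


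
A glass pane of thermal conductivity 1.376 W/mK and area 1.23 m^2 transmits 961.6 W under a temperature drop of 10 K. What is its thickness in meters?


Fourier's law: t = k * A * dT / Q
  t = 1.376 * 1.23 * 10 / 961.6
  t = 16.9248 / 961.6 = 0.0176 m

0.0176 m


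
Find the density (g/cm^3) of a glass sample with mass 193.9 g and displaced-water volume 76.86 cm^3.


Use the definition of density:
  rho = mass / volume
  rho = 193.9 / 76.86 = 2.523 g/cm^3

2.523 g/cm^3


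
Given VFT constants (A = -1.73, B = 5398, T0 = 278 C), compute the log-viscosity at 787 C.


VFT equation: log(eta) = A + B / (T - T0)
  T - T0 = 787 - 278 = 509
  B / (T - T0) = 5398 / 509 = 10.605
  log(eta) = -1.73 + 10.605 = 8.875

8.875


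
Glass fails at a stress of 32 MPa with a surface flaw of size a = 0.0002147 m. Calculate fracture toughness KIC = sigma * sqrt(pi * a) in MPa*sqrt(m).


Fracture toughness: KIC = sigma * sqrt(pi * a)
  pi * a = pi * 0.0002147 = 0.0006745
  sqrt(pi * a) = 0.025971
  KIC = 32 * 0.025971 = 0.831 MPa*sqrt(m)

0.831 MPa*sqrt(m)


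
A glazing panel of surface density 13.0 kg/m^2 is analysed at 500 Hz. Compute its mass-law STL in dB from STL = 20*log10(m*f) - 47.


Mass law: STL = 20 * log10(m * f) - 47
  m * f = 13.0 * 500 = 6500
  log10(6500) = 3.81291
  STL = 20 * 3.81291 - 47 = 76.2582 - 47 = 29.3 dB

29.3 dB


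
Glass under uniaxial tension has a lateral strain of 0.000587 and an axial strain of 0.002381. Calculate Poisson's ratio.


Poisson's ratio: nu = lateral strain / axial strain
  nu = 0.000587 / 0.002381 = 0.2465

0.2465


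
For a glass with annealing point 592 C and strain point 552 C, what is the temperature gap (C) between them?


Gap = T_anneal - T_strain:
  gap = 592 - 552 = 40 C

40 C


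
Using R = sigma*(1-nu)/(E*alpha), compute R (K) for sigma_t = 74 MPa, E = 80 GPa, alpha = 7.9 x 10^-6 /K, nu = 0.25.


Thermal shock resistance: R = sigma * (1 - nu) / (E * alpha)
  Numerator = 74 * (1 - 0.25) = 55.5
  Denominator = 80 * 1000 * (7.9 x 10^-6) = 0.632
  R = 55.5 / 0.632 = 87.8 K

87.8 K


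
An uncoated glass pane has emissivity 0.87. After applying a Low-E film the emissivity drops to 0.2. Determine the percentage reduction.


Percentage reduction = (1 - coated/uncoated) * 100
  Ratio = 0.2 / 0.87 = 0.2299
  Reduction = (1 - 0.2299) * 100 = 77.0%

77.0%


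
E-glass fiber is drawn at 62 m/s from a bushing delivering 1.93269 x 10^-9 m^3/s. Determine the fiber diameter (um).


Cross-sectional area from continuity:
  A = Q / v = 1.93269 x 10^-9 / 62 = 3.117242 x 10^-11 m^2
Diameter from circular cross-section:
  d = sqrt(4A / pi) * 10^6 (m -> um)
  d = sqrt(4 * 3.117242 x 10^-11 / pi) * 10^6 = 6.3 um

6.3 um


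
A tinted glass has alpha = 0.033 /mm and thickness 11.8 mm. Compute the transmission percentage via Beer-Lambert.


Beer-Lambert law: T = exp(-alpha * thickness)
  exponent = -0.033 * 11.8 = -0.3894
  T = exp(-0.3894) = 0.6775
  Percentage = 0.6775 * 100 = 67.75%

67.75%


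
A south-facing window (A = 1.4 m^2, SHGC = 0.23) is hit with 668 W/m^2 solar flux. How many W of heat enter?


Solar heat gain: Q = Area * SHGC * Irradiance
  Q = 1.4 * 0.23 * 668 = 215.1 W

215.1 W


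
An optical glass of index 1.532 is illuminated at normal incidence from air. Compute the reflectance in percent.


Fresnel reflectance at normal incidence:
  R = ((n - 1)/(n + 1))^2
  (n - 1)/(n + 1) = (1.532 - 1)/(1.532 + 1) = 0.210111
  R = 0.210111^2 = 0.0441466
  R(%) = 0.0441466 * 100 = 4.415%

4.415%


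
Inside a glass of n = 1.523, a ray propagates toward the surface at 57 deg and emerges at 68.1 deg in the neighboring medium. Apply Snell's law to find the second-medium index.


Apply Snell's law: n1 * sin(theta1) = n2 * sin(theta2)
  n2 = n1 * sin(theta1) / sin(theta2)
  sin(57) = 0.838671
  sin(68.1) = 0.927836
  n2 = 1.523 * 0.838671 / 0.927836 = 1.3766

1.3766


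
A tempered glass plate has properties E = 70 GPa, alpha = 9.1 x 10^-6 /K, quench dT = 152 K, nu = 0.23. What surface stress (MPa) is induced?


Tempering stress: sigma = E * alpha * dT / (1 - nu)
  E (MPa) = 70 * 1000 = 70000
  Numerator = 70000 * (9.1 x 10^-6) * 152 = 96.824
  Denominator = 1 - 0.23 = 0.77
  sigma = 96.824 / 0.77 = 125.7 MPa

125.7 MPa


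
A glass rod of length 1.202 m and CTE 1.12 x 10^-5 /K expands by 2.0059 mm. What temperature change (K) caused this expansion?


Rearrange dL = alpha * L0 * dT for dT:
  dT = dL / (alpha * L0)
  dL (m) = 2.0059 / 1000 = 0.0020059
  dT = 0.0020059 / ((1.12 x 10^-5) * 1.202) = 149.0 K

149.0 K


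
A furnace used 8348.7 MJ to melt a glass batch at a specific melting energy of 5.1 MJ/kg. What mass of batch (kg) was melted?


Rearrange E = m * s for m:
  m = E / s
  m = 8348.7 / 5.1 = 1637.0 kg

1637.0 kg


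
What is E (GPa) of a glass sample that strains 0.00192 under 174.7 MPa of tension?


Young's modulus: E = stress / strain
  E = 174.7 MPa / 0.00192 = 90989.58 MPa
Convert to GPa: 90989.58 / 1000 = 90.99 GPa

90.99 GPa


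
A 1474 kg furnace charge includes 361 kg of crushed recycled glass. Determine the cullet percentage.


Cullet ratio = (cullet mass / total batch mass) * 100
  Ratio = 361 / 1474 * 100 = 24.49%

24.49%


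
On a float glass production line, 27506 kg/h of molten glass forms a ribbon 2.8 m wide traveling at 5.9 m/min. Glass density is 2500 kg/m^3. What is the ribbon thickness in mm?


Ribbon cross-section from mass balance:
  Volume rate = throughput / density = 27506 / 2500 = 11.0024 m^3/h
  thickness = volume rate / (speed * 60 * width), i.e.
  thickness = throughput / (60 * speed * width * density) * 1000
  thickness = 27506 / (60 * 5.9 * 2.8 * 2500) * 1000 = 11.1 mm

11.1 mm


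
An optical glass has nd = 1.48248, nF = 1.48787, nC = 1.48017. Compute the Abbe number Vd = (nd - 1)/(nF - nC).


Abbe number formula: Vd = (nd - 1) / (nF - nC)
  nd - 1 = 1.48248 - 1 = 0.48248
  nF - nC = 1.48787 - 1.48017 = 0.0077
  Vd = 0.48248 / 0.0077 = 62.66

62.66


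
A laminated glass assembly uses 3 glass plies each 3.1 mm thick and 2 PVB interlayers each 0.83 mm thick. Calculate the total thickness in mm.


Total thickness = glass contribution + PVB contribution
  Glass: 3 * 3.1 = 9.3 mm
  PVB: 2 * 0.83 = 1.66 mm
  Total = 9.3 + 1.66 = 10.96 mm

10.96 mm


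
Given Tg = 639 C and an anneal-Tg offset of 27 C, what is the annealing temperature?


The annealing temperature is Tg plus the offset:
  T_anneal = 639 + 27 = 666 C

666 C


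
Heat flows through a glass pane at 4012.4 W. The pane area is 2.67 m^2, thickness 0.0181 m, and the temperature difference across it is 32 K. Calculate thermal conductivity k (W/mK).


Fourier's law rearranged: k = Q * t / (A * dT)
  Numerator = 4012.4 * 0.0181 = 72.62444
  Denominator = 2.67 * 32 = 85.44
  k = 72.62444 / 85.44 = 0.85 W/mK

0.85 W/mK


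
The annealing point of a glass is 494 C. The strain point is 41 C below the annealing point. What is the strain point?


Strain point = annealing point - difference:
  T_strain = 494 - 41 = 453 C

453 C


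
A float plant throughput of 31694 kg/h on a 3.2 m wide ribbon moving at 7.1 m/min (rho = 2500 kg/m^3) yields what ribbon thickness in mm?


Ribbon cross-section from mass balance:
  Volume rate = throughput / density = 31694 / 2500 = 12.6776 m^3/h
  thickness = volume rate / (speed * 60 * width), i.e.
  thickness = throughput / (60 * speed * width * density) * 1000
  thickness = 31694 / (60 * 7.1 * 3.2 * 2500) * 1000 = 9.3 mm

9.3 mm


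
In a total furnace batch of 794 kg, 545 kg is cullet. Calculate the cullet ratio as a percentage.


Cullet ratio = (cullet mass / total batch mass) * 100
  Ratio = 545 / 794 * 100 = 68.64%

68.64%


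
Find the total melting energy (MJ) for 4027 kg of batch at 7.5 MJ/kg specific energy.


Total energy = mass * specific energy
  E = 4027 * 7.5 = 30202.5 MJ

30202.5 MJ


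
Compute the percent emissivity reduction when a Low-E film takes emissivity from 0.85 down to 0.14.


Percentage reduction = (1 - coated/uncoated) * 100
  Ratio = 0.14 / 0.85 = 0.1647
  Reduction = (1 - 0.1647) * 100 = 83.5%

83.5%


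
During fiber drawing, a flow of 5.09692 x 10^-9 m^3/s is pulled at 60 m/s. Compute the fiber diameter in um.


Cross-sectional area from continuity:
  A = Q / v = 5.09692 x 10^-9 / 60 = 8.494867 x 10^-11 m^2
Diameter from circular cross-section:
  d = sqrt(4A / pi) * 10^6 (m -> um)
  d = sqrt(4 * 8.494867 x 10^-11 / pi) * 10^6 = 10.4 um

10.4 um


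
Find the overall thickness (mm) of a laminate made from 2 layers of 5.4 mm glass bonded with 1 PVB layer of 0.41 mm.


Total thickness = glass contribution + PVB contribution
  Glass: 2 * 5.4 = 10.8 mm
  PVB: 1 * 0.41 = 0.41 mm
  Total = 10.8 + 0.41 = 11.21 mm

11.21 mm


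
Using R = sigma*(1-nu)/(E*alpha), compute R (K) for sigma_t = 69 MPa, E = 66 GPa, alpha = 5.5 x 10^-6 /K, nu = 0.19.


Thermal shock resistance: R = sigma * (1 - nu) / (E * alpha)
  Numerator = 69 * (1 - 0.19) = 55.89
  Denominator = 66 * 1000 * (5.5 x 10^-6) = 0.363
  R = 55.89 / 0.363 = 154.0 K

154.0 K


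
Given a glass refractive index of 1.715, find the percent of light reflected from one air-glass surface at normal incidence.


Fresnel reflectance at normal incidence:
  R = ((n - 1)/(n + 1))^2
  (n - 1)/(n + 1) = (1.715 - 1)/(1.715 + 1) = 0.263352
  R = 0.263352^2 = 0.0693543
  R(%) = 0.0693543 * 100 = 6.935%

6.935%


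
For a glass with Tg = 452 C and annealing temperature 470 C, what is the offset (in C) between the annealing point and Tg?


Offset = T_anneal - Tg:
  offset = 470 - 452 = 18 C

18 C


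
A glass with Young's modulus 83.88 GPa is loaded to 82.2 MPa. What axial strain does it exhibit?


Rearrange E = sigma / epsilon:
  epsilon = sigma / E
  E (MPa) = 83.88 * 1000 = 83880
  epsilon = 82.2 / 83880 = 0.00098

0.00098


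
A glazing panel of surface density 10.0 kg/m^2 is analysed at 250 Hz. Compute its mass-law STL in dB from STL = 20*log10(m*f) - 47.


Mass law: STL = 20 * log10(m * f) - 47
  m * f = 10.0 * 250 = 2500
  log10(2500) = 3.39794
  STL = 20 * 3.39794 - 47 = 67.9588 - 47 = 21.0 dB

21.0 dB


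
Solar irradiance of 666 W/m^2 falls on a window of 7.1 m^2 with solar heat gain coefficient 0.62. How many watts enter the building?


Solar heat gain: Q = Area * SHGC * Irradiance
  Q = 7.1 * 0.62 * 666 = 2931.7 W

2931.7 W


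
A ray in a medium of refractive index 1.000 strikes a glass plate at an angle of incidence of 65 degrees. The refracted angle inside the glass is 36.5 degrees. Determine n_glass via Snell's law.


Apply Snell's law: n1 * sin(theta1) = n2 * sin(theta2)
  n2 = n1 * sin(theta1) / sin(theta2)
  sin(65) = 0.906308
  sin(36.5) = 0.594823
  n2 = 1.000 * 0.906308 / 0.594823 = 1.5237

1.5237


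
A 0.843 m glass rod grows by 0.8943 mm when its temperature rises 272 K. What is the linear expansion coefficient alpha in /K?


Rearrange dL = alpha * L0 * dT for alpha:
  alpha = dL / (L0 * dT)
  alpha = (0.8943 / 1000) / (0.843 * 272) = 0.0000039 /K = 3.9 x 10^-6 /K

3.9 x 10^-6 /K


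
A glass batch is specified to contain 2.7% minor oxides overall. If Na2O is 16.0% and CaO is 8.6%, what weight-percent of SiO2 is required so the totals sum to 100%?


Known pieces sum to 100%:
  SiO2 = 100 - (others + Na2O + CaO)
  SiO2 = 100 - (2.7 + 16.0 + 8.6) = 72.7%

72.7%


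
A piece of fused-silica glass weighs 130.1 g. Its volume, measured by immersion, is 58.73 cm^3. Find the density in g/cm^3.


Use the definition of density:
  rho = mass / volume
  rho = 130.1 / 58.73 = 2.215 g/cm^3

2.215 g/cm^3


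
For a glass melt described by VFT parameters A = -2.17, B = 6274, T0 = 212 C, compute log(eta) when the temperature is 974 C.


VFT equation: log(eta) = A + B / (T - T0)
  T - T0 = 974 - 212 = 762
  B / (T - T0) = 6274 / 762 = 8.234
  log(eta) = -2.17 + 8.234 = 6.064

6.064


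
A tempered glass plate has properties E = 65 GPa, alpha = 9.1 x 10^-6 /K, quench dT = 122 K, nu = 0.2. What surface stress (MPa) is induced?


Tempering stress: sigma = E * alpha * dT / (1 - nu)
  E (MPa) = 65 * 1000 = 65000
  Numerator = 65000 * (9.1 x 10^-6) * 122 = 72.163
  Denominator = 1 - 0.2 = 0.8
  sigma = 72.163 / 0.8 = 90.2 MPa

90.2 MPa


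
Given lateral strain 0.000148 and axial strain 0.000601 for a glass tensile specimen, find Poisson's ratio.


Poisson's ratio: nu = lateral strain / axial strain
  nu = 0.000148 / 0.000601 = 0.2463

0.2463


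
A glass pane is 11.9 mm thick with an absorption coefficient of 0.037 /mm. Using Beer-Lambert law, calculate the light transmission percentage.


Beer-Lambert law: T = exp(-alpha * thickness)
  exponent = -0.037 * 11.9 = -0.4403
  T = exp(-0.4403) = 0.6438
  Percentage = 0.6438 * 100 = 64.38%

64.38%


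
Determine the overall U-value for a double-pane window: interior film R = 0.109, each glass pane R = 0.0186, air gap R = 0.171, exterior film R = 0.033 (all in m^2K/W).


Total thermal resistance (series):
  R_total = R_in + R_glass + R_air + R_glass + R_out
  R_total = 0.109 + 0.0186 + 0.171 + 0.0186 + 0.033 = 0.3502 m^2K/W
U-value = 1 / R_total = 1 / 0.3502 = 2.856 W/m^2K

2.856 W/m^2K


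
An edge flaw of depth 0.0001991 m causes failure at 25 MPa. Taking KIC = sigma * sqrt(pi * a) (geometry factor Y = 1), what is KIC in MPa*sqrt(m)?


Fracture toughness: KIC = sigma * sqrt(pi * a)
  pi * a = pi * 0.0001991 = 0.000625491
  sqrt(pi * a) = 0.02501
  KIC = 25 * 0.02501 = 0.625 MPa*sqrt(m)

0.625 MPa*sqrt(m)


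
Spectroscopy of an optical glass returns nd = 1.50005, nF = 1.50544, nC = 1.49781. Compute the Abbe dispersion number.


Abbe number formula: Vd = (nd - 1) / (nF - nC)
  nd - 1 = 1.50005 - 1 = 0.50005
  nF - nC = 1.50544 - 1.49781 = 0.00763
  Vd = 0.50005 / 0.00763 = 65.54

65.54


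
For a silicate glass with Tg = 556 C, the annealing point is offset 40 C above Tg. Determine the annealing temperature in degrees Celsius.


The annealing temperature is Tg plus the offset:
  T_anneal = 556 + 40 = 596 C

596 C


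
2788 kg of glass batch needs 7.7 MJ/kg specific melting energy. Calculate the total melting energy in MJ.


Total energy = mass * specific energy
  E = 2788 * 7.7 = 21467.6 MJ

21467.6 MJ


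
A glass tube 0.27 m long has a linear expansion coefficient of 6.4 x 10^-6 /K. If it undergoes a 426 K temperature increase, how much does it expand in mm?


Thermal expansion formula: dL = alpha * L0 * dT
  dL = (6.4 x 10^-6) * 0.27 * 426 = 0.00073613 m
Convert to mm: 0.00073613 * 1000 = 0.7361 mm

0.7361 mm


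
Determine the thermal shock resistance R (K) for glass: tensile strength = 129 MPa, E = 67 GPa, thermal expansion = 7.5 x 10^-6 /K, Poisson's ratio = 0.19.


Thermal shock resistance: R = sigma * (1 - nu) / (E * alpha)
  Numerator = 129 * (1 - 0.19) = 104.49
  Denominator = 67 * 1000 * (7.5 x 10^-6) = 0.5025
  R = 104.49 / 0.5025 = 207.9 K

207.9 K


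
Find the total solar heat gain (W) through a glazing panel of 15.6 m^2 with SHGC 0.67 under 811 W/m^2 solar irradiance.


Solar heat gain: Q = Area * SHGC * Irradiance
  Q = 15.6 * 0.67 * 811 = 8476.6 W

8476.6 W


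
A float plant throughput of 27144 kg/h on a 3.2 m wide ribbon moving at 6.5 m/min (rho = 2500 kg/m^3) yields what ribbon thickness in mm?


Ribbon cross-section from mass balance:
  Volume rate = throughput / density = 27144 / 2500 = 10.8576 m^3/h
  thickness = volume rate / (speed * 60 * width), i.e.
  thickness = throughput / (60 * speed * width * density) * 1000
  thickness = 27144 / (60 * 6.5 * 3.2 * 2500) * 1000 = 8.7 mm

8.7 mm
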